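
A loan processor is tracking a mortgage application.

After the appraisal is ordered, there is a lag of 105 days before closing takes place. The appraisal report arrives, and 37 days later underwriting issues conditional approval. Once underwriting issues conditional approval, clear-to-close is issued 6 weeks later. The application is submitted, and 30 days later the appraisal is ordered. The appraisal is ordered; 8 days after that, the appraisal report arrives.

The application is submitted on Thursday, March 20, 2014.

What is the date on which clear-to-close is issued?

The application is submitted: Mar 20, 2014.
The appraisal is ordered: Mar 20, 2014 + 30 days = Apr 19, 2014.
The appraisal report arrives: Apr 19, 2014 + 8 days = Apr 27, 2014.
Underwriting issues conditional approval: Apr 27, 2014 + 37 days = Jun 3, 2014.
Clear-to-close is issued: Jun 3, 2014 + 6 weeks = Jul 15, 2014.

Tuesday, July 15, 2014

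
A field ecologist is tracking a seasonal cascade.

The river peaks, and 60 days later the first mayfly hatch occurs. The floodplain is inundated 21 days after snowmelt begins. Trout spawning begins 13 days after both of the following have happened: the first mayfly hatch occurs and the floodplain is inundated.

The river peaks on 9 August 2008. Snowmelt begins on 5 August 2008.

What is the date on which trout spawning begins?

21 October 2008

The river peaks: Aug 9, 2008.
The first mayfly hatch occurs: Aug 9, 2008 + 60 days = Oct 8, 2008.
Snowmelt begins: Aug 5, 2008.
The floodplain is inundated: Aug 5, 2008 + 21 days = Aug 26, 2008.
Both prerequisites met — the first mayfly hatch occurs (Oct 8, 2008), the floodplain is inundated (Aug 26, 2008); the later is Oct 8, 2008.
Trout spawning begins: Oct 8, 2008 + 13 days = Oct 21, 2008.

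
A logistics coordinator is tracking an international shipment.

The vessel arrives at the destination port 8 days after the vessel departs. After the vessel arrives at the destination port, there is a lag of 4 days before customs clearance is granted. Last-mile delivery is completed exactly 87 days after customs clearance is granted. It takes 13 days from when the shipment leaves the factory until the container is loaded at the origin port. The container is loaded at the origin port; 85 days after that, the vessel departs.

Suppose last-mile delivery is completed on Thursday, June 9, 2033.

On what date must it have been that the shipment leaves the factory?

Last-mile delivery is completed: Jun 9, 2033.
Customs clearance is granted: Jun 9, 2033 − 87 days = Mar 14, 2033.
The vessel arrives at the destination port: Mar 14, 2033 − 4 days = Mar 10, 2033.
The vessel departs: Mar 10, 2033 − 8 days = Mar 2, 2033.
The container is loaded at the origin port: Mar 2, 2033 − 85 days = Dec 7, 2032.
The shipment leaves the factory: Dec 7, 2032 − 13 days = Nov 24, 2032.

Wednesday, November 24, 2032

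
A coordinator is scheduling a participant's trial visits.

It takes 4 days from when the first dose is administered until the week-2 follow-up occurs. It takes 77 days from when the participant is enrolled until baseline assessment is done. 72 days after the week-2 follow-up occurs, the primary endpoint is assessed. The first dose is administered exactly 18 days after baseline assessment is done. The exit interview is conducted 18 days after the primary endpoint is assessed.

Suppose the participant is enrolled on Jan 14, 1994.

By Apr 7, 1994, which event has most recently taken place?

Baseline assessment is done

The participant is enrolled: Jan 14, 1994.
Baseline assessment is done: Jan 14, 1994 + 77 days = Apr 1, 1994.
The first dose is administered: Apr 1, 1994 + 18 days = Apr 19, 1994.
The week-2 follow-up occurs: Apr 19, 1994 + 4 days = Apr 23, 1994.
The primary endpoint is assessed: Apr 23, 1994 + 72 days = Jul 4, 1994.
The exit interview is conducted: Jul 4, 1994 + 18 days = Jul 22, 1994.
Apr 7, 1994 falls between when baseline assessment is done (Apr 1, 1994) and when the first dose is administered (Apr 19, 1994).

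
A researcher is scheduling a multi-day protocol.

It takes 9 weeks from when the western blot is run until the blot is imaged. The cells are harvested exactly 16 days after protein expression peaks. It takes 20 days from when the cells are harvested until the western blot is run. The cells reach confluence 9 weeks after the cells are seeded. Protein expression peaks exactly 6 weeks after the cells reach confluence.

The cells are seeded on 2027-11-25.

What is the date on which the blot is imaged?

The cells are seeded: Nov 25, 2027.
The cells reach confluence: Nov 25, 2027 + 9 weeks = Jan 27, 2028.
Protein expression peaks: Jan 27, 2028 + 6 weeks = Mar 9, 2028.
The cells are harvested: Mar 9, 2028 + 16 days = Mar 25, 2028.
The western blot is run: Mar 25, 2028 + 20 days = Apr 14, 2028.
The blot is imaged: Apr 14, 2028 + 9 weeks = Jun 16, 2028.

2028-06-16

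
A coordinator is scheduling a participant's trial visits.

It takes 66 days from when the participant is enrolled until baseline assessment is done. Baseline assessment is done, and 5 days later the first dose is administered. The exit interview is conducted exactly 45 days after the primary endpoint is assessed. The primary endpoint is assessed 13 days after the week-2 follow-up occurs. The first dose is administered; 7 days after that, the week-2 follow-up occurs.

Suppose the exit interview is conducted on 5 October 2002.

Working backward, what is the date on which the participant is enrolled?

The exit interview is conducted: Oct 5, 2002.
The primary endpoint is assessed: Oct 5, 2002 − 45 days = Aug 21, 2002.
The week-2 follow-up occurs: Aug 21, 2002 − 13 days = Aug 8, 2002.
The first dose is administered: Aug 8, 2002 − 7 days = Aug 1, 2002.
Baseline assessment is done: Aug 1, 2002 − 5 days = Jul 27, 2002.
The participant is enrolled: Jul 27, 2002 − 66 days = May 22, 2002.

22 May 2002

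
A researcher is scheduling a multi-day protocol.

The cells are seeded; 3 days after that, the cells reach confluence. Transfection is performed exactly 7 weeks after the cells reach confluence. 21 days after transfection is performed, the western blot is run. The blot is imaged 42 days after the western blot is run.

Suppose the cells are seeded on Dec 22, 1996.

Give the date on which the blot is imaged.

Apr 16, 1997

The cells are seeded: Dec 22, 1996.
The cells reach confluence: Dec 22, 1996 + 3 days = Dec 25, 1996.
Transfection is performed: Dec 25, 1996 + 7 weeks = Feb 12, 1997.
The western blot is run: Feb 12, 1997 + 21 days = Mar 5, 1997.
The blot is imaged: Mar 5, 1997 + 42 days = Apr 16, 1997.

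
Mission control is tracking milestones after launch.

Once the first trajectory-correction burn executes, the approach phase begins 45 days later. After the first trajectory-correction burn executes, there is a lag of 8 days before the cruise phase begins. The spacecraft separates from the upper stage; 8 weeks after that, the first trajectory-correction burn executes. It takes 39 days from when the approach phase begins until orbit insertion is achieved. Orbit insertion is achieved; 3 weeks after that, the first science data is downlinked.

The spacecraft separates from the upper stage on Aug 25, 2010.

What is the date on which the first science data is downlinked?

The spacecraft separates from the upper stage: Aug 25, 2010.
The first trajectory-correction burn executes: Aug 25, 2010 + 8 weeks = Oct 20, 2010.
The approach phase begins: Oct 20, 2010 + 45 days = Dec 4, 2010.
Orbit insertion is achieved: Dec 4, 2010 + 39 days = Jan 12, 2011.
The first science data is downlinked: Jan 12, 2011 + 3 weeks = Feb 2, 2011.

Feb 2, 2011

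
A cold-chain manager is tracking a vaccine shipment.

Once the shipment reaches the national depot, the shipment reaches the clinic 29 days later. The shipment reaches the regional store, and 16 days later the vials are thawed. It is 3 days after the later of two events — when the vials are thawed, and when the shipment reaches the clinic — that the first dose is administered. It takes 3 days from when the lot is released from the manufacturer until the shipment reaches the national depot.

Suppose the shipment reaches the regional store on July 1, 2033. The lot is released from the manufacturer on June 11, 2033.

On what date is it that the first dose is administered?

July 20, 2033

The shipment reaches the regional store: Jul 1, 2033.
The vials are thawed: Jul 1, 2033 + 16 days = Jul 17, 2033.
The lot is released from the manufacturer: Jun 11, 2033.
The shipment reaches the national depot: Jun 11, 2033 + 3 days = Jun 14, 2033.
The shipment reaches the clinic: Jun 14, 2033 + 29 days = Jul 13, 2033.
Both prerequisites met — the vials are thawed (Jul 17, 2033), the shipment reaches the clinic (Jul 13, 2033); the later is Jul 17, 2033.
The first dose is administered: Jul 17, 2033 + 3 days = Jul 20, 2033.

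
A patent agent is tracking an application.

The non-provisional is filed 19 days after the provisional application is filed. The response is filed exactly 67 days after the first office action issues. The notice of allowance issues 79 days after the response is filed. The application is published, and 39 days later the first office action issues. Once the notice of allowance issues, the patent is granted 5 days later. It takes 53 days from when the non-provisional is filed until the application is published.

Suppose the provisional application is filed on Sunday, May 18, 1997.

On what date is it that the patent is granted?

Wednesday, February 4, 1998

The provisional application is filed: May 18, 1997.
The non-provisional is filed: May 18, 1997 + 19 days = Jun 6, 1997.
The application is published: Jun 6, 1997 + 53 days = Jul 29, 1997.
The first office action issues: Jul 29, 1997 + 39 days = Sep 6, 1997.
The response is filed: Sep 6, 1997 + 67 days = Nov 12, 1997.
The notice of allowance issues: Nov 12, 1997 + 79 days = Jan 30, 1998.
The patent is granted: Jan 30, 1998 + 5 days = Feb 4, 1998.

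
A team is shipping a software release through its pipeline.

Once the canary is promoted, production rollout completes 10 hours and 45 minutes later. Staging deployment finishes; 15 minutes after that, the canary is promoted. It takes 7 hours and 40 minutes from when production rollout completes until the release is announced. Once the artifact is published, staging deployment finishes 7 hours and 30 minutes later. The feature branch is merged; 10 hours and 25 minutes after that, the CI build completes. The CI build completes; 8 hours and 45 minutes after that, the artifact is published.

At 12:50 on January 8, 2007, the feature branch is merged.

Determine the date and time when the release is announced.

The feature branch is merged: 12:50 Jan 8, 2007.
The CI build completes: 12:50 Jan 8, 2007 + 10h25m = 23:15 Jan 8, 2007.
The artifact is published: 23:15 Jan 8, 2007 + 8h45m = 08:00 Jan 9, 2007.
Staging deployment finishes: 08:00 Jan 9, 2007 + 7h30m = 15:30 Jan 9, 2007.
The canary is promoted: 15:30 Jan 9, 2007 + 15m = 15:45 Jan 9, 2007.
Production rollout completes: 15:45 Jan 9, 2007 + 10h45m = 02:30 Jan 10, 2007.
The release is announced: 02:30 Jan 10, 2007 + 7h40m = 10:10 Jan 10, 2007.

10:10 on January 10, 2007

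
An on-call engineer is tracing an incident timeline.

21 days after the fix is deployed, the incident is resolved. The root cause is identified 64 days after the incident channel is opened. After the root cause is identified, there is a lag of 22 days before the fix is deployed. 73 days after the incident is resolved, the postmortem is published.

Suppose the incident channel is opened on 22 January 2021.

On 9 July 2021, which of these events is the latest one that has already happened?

The incident is resolved

The incident channel is opened: Jan 22, 2021.
The root cause is identified: Jan 22, 2021 + 64 days = Mar 27, 2021.
The fix is deployed: Mar 27, 2021 + 22 days = Apr 18, 2021.
The incident is resolved: Apr 18, 2021 + 21 days = May 9, 2021.
The postmortem is published: May 9, 2021 + 73 days = Jul 21, 2021.
Jul 9, 2021 falls between when the incident is resolved (May 9, 2021) and when the postmortem is published (Jul 21, 2021).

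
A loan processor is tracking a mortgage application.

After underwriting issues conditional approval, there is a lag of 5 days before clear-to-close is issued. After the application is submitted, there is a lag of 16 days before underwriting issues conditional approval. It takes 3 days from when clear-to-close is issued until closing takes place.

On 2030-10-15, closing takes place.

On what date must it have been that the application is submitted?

Closing takes place: Oct 15, 2030.
Clear-to-close is issued: Oct 15, 2030 − 3 days = Oct 12, 2030.
Underwriting issues conditional approval: Oct 12, 2030 − 5 days = Oct 7, 2030.
The application is submitted: Oct 7, 2030 − 16 days = Sep 21, 2030.

2030-09-21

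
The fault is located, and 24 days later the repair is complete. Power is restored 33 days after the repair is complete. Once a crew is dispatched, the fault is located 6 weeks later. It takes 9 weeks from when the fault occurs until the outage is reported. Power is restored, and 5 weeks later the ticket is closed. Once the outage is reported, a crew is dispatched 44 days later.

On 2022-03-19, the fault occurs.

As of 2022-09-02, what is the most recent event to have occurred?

The fault is located

The fault occurs: Mar 19, 2022.
The outage is reported: Mar 19, 2022 + 9 weeks = May 21, 2022.
A crew is dispatched: May 21, 2022 + 44 days = Jul 4, 2022.
The fault is located: Jul 4, 2022 + 6 weeks = Aug 15, 2022.
The repair is complete: Aug 15, 2022 + 24 days = Sep 8, 2022.
Power is restored: Sep 8, 2022 + 33 days = Oct 11, 2022.
The ticket is closed: Oct 11, 2022 + 5 weeks = Nov 15, 2022.
Sep 2, 2022 falls between when the fault is located (Aug 15, 2022) and when the repair is complete (Sep 8, 2022).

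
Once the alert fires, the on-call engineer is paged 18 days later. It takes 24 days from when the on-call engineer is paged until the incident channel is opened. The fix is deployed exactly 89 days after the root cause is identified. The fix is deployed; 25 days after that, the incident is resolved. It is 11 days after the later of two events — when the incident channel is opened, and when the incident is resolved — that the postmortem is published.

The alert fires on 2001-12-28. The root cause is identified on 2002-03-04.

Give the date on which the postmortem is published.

The alert fires: Dec 28, 2001.
The on-call engineer is paged: Dec 28, 2001 + 18 days = Jan 15, 2002.
The incident channel is opened: Jan 15, 2002 + 24 days = Feb 8, 2002.
The root cause is identified: Mar 4, 2002.
The fix is deployed: Mar 4, 2002 + 89 days = Jun 1, 2002.
The incident is resolved: Jun 1, 2002 + 25 days = Jun 26, 2002.
Both prerequisites met — the incident channel is opened (Feb 8, 2002), the incident is resolved (Jun 26, 2002); the later is Jun 26, 2002.
The postmortem is published: Jun 26, 2002 + 11 days = Jul 7, 2002.

2002-07-07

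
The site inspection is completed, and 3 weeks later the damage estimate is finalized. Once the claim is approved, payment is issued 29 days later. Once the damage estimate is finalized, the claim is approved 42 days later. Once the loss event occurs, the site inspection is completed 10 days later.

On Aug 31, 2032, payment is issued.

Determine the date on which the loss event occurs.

May 21, 2032

Payment is issued: Aug 31, 2032.
The claim is approved: Aug 31, 2032 − 29 days = Aug 2, 2032.
The damage estimate is finalized: Aug 2, 2032 − 42 days = Jun 21, 2032.
The site inspection is completed: Jun 21, 2032 − 3 weeks = May 31, 2032.
The loss event occurs: May 31, 2032 − 10 days = May 21, 2032.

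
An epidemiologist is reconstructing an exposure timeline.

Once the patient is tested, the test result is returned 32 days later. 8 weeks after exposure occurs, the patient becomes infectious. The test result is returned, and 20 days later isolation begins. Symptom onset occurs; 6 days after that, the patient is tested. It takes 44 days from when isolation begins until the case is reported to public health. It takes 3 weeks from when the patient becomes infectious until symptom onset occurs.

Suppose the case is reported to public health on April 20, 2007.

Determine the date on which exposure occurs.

The case is reported to public health: Apr 20, 2007.
Isolation begins: Apr 20, 2007 − 44 days = Mar 7, 2007.
The test result is returned: Mar 7, 2007 − 20 days = Feb 15, 2007.
The patient is tested: Feb 15, 2007 − 32 days = Jan 14, 2007.
Symptom onset occurs: Jan 14, 2007 − 6 days = Jan 8, 2007.
The patient becomes infectious: Jan 8, 2007 − 3 weeks = Dec 18, 2006.
Exposure occurs: Dec 18, 2006 − 8 weeks = Oct 23, 2006.

October 23, 2006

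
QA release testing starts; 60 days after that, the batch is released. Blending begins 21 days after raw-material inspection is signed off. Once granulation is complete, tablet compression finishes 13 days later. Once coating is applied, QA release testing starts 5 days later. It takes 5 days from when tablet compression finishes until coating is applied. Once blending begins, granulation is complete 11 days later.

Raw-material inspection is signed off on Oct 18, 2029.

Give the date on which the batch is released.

Raw-material inspection is signed off: Oct 18, 2029.
Blending begins: Oct 18, 2029 + 21 days = Nov 8, 2029.
Granulation is complete: Nov 8, 2029 + 11 days = Nov 19, 2029.
Tablet compression finishes: Nov 19, 2029 + 13 days = Dec 2, 2029.
Coating is applied: Dec 2, 2029 + 5 days = Dec 7, 2029.
QA release testing starts: Dec 7, 2029 + 5 days = Dec 12, 2029.
The batch is released: Dec 12, 2029 + 60 days = Feb 10, 2030.

Feb 10, 2030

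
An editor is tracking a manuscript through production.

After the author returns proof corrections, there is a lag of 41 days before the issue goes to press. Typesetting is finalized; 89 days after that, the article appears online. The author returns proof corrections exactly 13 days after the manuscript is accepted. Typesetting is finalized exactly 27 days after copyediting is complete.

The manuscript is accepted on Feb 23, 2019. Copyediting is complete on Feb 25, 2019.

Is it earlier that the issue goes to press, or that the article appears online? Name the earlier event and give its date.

The manuscript is accepted: Feb 23, 2019.
The author returns proof corrections: Feb 23, 2019 + 13 days = Mar 8, 2019.
The issue goes to press: Mar 8, 2019 + 41 days = Apr 18, 2019.
Copyediting is complete: Feb 25, 2019.
Typesetting is finalized: Feb 25, 2019 + 27 days = Mar 24, 2019.
The article appears online: Mar 24, 2019 + 89 days = Jun 21, 2019.
Comparing: the issue goes to press on Apr 18, 2019 vs the article appears online on Jun 21, 2019. Earlier: the issue goes to press.

The issue goes to press — Apr 18, 2019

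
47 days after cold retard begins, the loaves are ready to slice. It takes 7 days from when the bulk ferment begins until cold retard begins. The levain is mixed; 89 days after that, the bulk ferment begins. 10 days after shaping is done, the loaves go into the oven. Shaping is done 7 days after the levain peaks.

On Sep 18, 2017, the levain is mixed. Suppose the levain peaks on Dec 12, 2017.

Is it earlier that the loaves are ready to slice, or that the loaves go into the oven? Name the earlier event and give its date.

The levain is mixed: Sep 18, 2017.
The bulk ferment begins: Sep 18, 2017 + 89 days = Dec 16, 2017.
Cold retard begins: Dec 16, 2017 + 7 days = Dec 23, 2017.
The loaves are ready to slice: Dec 23, 2017 + 47 days = Feb 8, 2018.
The levain peaks: Dec 12, 2017.
Shaping is done: Dec 12, 2017 + 7 days = Dec 19, 2017.
The loaves go into the oven: Dec 19, 2017 + 10 days = Dec 29, 2017.
Comparing: the loaves are ready to slice on Feb 8, 2018 vs the loaves go into the oven on Dec 29, 2017. Earlier: the loaves go into the oven.

The loaves go into the oven — Dec 29, 2017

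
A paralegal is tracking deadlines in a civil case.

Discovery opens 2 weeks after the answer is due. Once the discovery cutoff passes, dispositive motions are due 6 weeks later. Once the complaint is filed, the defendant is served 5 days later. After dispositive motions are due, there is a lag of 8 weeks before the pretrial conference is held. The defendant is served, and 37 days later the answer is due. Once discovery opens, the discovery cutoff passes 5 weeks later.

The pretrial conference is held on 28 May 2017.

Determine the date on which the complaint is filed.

The pretrial conference is held: May 28, 2017.
Dispositive motions are due: May 28, 2017 − 8 weeks = Apr 2, 2017.
The discovery cutoff passes: Apr 2, 2017 − 6 weeks = Feb 19, 2017.
Discovery opens: Feb 19, 2017 − 5 weeks = Jan 15, 2017.
The answer is due: Jan 15, 2017 − 2 weeks = Jan 1, 2017.
The defendant is served: Jan 1, 2017 − 37 days = Nov 25, 2016.
The complaint is filed: Nov 25, 2016 − 5 days = Nov 20, 2016.

20 November 2016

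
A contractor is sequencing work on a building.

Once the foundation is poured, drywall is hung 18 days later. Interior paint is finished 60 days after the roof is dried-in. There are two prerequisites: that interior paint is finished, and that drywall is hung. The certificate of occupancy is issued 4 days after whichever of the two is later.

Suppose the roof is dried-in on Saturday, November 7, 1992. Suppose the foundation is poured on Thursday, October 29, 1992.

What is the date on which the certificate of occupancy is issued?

Sunday, January 10, 1993

The roof is dried-in: Nov 7, 1992.
Interior paint is finished: Nov 7, 1992 + 60 days = Jan 6, 1993.
The foundation is poured: Oct 29, 1992.
Drywall is hung: Oct 29, 1992 + 18 days = Nov 16, 1992.
Both prerequisites met — interior paint is finished (Jan 6, 1993), drywall is hung (Nov 16, 1992); the later is Jan 6, 1993.
The certificate of occupancy is issued: Jan 6, 1993 + 4 days = Jan 10, 1993.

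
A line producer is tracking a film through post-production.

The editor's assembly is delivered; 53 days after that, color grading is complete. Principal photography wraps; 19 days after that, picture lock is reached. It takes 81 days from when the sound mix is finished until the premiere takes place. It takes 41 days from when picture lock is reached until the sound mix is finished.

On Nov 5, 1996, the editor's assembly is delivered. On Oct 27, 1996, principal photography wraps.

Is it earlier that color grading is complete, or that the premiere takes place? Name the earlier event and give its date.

The editor's assembly is delivered: Nov 5, 1996.
Color grading is complete: Nov 5, 1996 + 53 days = Dec 28, 1996.
Principal photography wraps: Oct 27, 1996.
Picture lock is reached: Oct 27, 1996 + 19 days = Nov 15, 1996.
The sound mix is finished: Nov 15, 1996 + 41 days = Dec 26, 1996.
The premiere takes place: Dec 26, 1996 + 81 days = Mar 17, 1997.
Comparing: color grading is complete on Dec 28, 1996 vs the premiere takes place on Mar 17, 1997. Earlier: color grading is complete.

Color grading is complete — Dec 28, 1996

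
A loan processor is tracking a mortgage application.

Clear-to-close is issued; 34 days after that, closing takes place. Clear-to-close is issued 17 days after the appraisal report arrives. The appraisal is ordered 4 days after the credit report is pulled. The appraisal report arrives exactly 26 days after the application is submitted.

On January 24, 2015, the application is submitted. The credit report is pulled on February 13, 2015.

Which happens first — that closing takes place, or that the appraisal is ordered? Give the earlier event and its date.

The application is submitted: Jan 24, 2015.
The appraisal report arrives: Jan 24, 2015 + 26 days = Feb 19, 2015.
Clear-to-close is issued: Feb 19, 2015 + 17 days = Mar 8, 2015.
Closing takes place: Mar 8, 2015 + 34 days = Apr 11, 2015.
The credit report is pulled: Feb 13, 2015.
The appraisal is ordered: Feb 13, 2015 + 4 days = Feb 17, 2015.
Comparing: closing takes place on Apr 11, 2015 vs the appraisal is ordered on Feb 17, 2015. Earlier: the appraisal is ordered.

The appraisal is ordered — February 17, 2015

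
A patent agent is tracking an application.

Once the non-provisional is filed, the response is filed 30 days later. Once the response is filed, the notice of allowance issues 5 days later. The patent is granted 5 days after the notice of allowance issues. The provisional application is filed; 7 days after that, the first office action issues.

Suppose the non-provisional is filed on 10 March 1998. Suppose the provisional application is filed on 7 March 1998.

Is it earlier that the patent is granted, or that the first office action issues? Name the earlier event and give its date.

The non-provisional is filed: Mar 10, 1998.
The response is filed: Mar 10, 1998 + 30 days = Apr 9, 1998.
The notice of allowance issues: Apr 9, 1998 + 5 days = Apr 14, 1998.
The patent is granted: Apr 14, 1998 + 5 days = Apr 19, 1998.
The provisional application is filed: Mar 7, 1998.
The first office action issues: Mar 7, 1998 + 7 days = Mar 14, 1998.
Comparing: the patent is granted on Apr 19, 1998 vs the first office action issues on Mar 14, 1998. Earlier: the first office action issues.

The first office action issues — 14 March 1998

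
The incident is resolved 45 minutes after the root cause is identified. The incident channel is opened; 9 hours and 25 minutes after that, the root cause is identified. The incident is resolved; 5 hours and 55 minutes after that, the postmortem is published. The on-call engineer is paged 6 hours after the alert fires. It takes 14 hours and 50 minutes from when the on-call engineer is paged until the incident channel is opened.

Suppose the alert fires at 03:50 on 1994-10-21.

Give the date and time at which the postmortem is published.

16:45 on 1994-10-22

The alert fires: 03:50 Oct 21, 1994.
The on-call engineer is paged: 03:50 Oct 21, 1994 + 6h = 09:50 Oct 21, 1994.
The incident channel is opened: 09:50 Oct 21, 1994 + 14h50m = 00:40 Oct 22, 1994.
The root cause is identified: 00:40 Oct 22, 1994 + 9h25m = 10:05 Oct 22, 1994.
The incident is resolved: 10:05 Oct 22, 1994 + 45m = 10:50 Oct 22, 1994.
The postmortem is published: 10:50 Oct 22, 1994 + 5h55m = 16:45 Oct 22, 1994.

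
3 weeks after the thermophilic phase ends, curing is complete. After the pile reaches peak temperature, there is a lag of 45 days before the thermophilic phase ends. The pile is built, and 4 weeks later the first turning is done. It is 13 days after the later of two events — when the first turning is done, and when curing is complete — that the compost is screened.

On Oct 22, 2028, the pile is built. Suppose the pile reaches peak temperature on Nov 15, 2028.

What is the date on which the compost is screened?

Feb 2, 2029

The pile is built: Oct 22, 2028.
The first turning is done: Oct 22, 2028 + 4 weeks = Nov 19, 2028.
The pile reaches peak temperature: Nov 15, 2028.
The thermophilic phase ends: Nov 15, 2028 + 45 days = Dec 30, 2028.
Curing is complete: Dec 30, 2028 + 3 weeks = Jan 20, 2029.
Both prerequisites met — the first turning is done (Nov 19, 2028), curing is complete (Jan 20, 2029); the later is Jan 20, 2029.
The compost is screened: Jan 20, 2029 + 13 days = Feb 2, 2029.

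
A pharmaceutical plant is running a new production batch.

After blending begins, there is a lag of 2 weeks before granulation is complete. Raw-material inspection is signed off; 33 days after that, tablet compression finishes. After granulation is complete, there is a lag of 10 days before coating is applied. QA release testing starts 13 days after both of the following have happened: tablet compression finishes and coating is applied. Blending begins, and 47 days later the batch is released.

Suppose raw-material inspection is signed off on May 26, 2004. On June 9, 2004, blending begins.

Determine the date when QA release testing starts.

July 16, 2004

Raw-material inspection is signed off: May 26, 2004.
Tablet compression finishes: May 26, 2004 + 33 days = Jun 28, 2004.
Blending begins: Jun 9, 2004.
Granulation is complete: Jun 9, 2004 + 2 weeks = Jun 23, 2004.
Coating is applied: Jun 23, 2004 + 10 days = Jul 3, 2004.
Both prerequisites met — tablet compression finishes (Jun 28, 2004), coating is applied (Jul 3, 2004); the later is Jul 3, 2004.
QA release testing starts: Jul 3, 2004 + 13 days = Jul 16, 2004.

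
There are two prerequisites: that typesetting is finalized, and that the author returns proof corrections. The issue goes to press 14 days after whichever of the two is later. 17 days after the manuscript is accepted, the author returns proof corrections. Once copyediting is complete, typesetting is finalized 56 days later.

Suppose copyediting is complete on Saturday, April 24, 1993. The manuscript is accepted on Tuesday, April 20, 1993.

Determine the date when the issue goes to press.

Copyediting is complete: Apr 24, 1993.
Typesetting is finalized: Apr 24, 1993 + 56 days = Jun 19, 1993.
The manuscript is accepted: Apr 20, 1993.
The author returns proof corrections: Apr 20, 1993 + 17 days = May 7, 1993.
Both prerequisites met — typesetting is finalized (Jun 19, 1993), the author returns proof corrections (May 7, 1993); the later is Jun 19, 1993.
The issue goes to press: Jun 19, 1993 + 14 days = Jul 3, 1993.

Saturday, July 3, 1993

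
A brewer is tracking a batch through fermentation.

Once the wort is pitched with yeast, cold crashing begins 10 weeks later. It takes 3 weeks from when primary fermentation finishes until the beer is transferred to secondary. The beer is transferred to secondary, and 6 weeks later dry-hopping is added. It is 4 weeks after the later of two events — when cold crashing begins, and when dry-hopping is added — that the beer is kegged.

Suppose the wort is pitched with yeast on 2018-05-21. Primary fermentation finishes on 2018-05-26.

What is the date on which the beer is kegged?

The wort is pitched with yeast: May 21, 2018.
Cold crashing begins: May 21, 2018 + 10 weeks = Jul 30, 2018.
Primary fermentation finishes: May 26, 2018.
The beer is transferred to secondary: May 26, 2018 + 3 weeks = Jun 16, 2018.
Dry-hopping is added: Jun 16, 2018 + 6 weeks = Jul 28, 2018.
Both prerequisites met — cold crashing begins (Jul 30, 2018), dry-hopping is added (Jul 28, 2018); the later is Jul 30, 2018.
The beer is kegged: Jul 30, 2018 + 4 weeks = Aug 27, 2018.

2018-08-27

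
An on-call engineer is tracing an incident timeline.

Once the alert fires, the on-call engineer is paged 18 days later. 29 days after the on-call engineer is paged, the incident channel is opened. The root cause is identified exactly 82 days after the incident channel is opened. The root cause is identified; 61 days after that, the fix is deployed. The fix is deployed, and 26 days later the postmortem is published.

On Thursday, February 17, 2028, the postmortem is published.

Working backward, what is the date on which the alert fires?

The postmortem is published: Feb 17, 2028.
The fix is deployed: Feb 17, 2028 − 26 days = Jan 22, 2028.
The root cause is identified: Jan 22, 2028 − 61 days = Nov 22, 2027.
The incident channel is opened: Nov 22, 2027 − 82 days = Sep 1, 2027.
The on-call engineer is paged: Sep 1, 2027 − 29 days = Aug 3, 2027.
The alert fires: Aug 3, 2027 − 18 days = Jul 16, 2027.

Friday, July 16, 2027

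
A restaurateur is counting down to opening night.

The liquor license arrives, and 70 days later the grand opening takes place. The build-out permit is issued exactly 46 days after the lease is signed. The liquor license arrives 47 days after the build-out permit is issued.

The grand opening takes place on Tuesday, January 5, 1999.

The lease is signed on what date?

Sunday, July 26, 1998

The grand opening takes place: Jan 5, 1999.
The liquor license arrives: Jan 5, 1999 − 70 days = Oct 27, 1998.
The build-out permit is issued: Oct 27, 1998 − 47 days = Sep 10, 1998.
The lease is signed: Sep 10, 1998 − 46 days = Jul 26, 1998.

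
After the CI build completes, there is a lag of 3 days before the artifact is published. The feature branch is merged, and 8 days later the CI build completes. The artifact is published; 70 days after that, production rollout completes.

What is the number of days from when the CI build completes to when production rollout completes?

Causal path: the CI build completes → the artifact is published → production rollout completes.
Total delay along the path: 3 + 70 = 73 days.

73 days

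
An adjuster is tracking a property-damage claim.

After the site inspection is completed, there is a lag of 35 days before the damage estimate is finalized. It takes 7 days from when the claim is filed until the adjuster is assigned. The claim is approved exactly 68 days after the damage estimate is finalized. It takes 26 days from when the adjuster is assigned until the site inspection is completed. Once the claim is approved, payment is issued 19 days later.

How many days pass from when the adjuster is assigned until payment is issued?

148 days

Causal path: the adjuster is assigned → the site inspection is completed → the damage estimate is finalized → the claim is approved → payment is issued.
Total delay along the path: 26 + 35 + 68 + 19 = 148 days.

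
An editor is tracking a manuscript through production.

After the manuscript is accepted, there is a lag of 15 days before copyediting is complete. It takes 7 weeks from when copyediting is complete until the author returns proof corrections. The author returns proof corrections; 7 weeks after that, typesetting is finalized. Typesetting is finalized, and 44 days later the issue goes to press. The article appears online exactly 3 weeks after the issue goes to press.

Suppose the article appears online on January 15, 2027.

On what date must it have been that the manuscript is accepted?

July 21, 2026

The article appears online: Jan 15, 2027.
The issue goes to press: Jan 15, 2027 − 3 weeks = Dec 25, 2026.
Typesetting is finalized: Dec 25, 2026 − 44 days = Nov 11, 2026.
The author returns proof corrections: Nov 11, 2026 − 7 weeks = Sep 23, 2026.
Copyediting is complete: Sep 23, 2026 − 7 weeks = Aug 5, 2026.
The manuscript is accepted: Aug 5, 2026 − 15 days = Jul 21, 2026.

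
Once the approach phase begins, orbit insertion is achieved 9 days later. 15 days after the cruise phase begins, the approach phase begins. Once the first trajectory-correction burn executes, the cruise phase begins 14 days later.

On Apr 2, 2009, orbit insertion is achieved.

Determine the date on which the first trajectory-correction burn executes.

Orbit insertion is achieved: Apr 2, 2009.
The approach phase begins: Apr 2, 2009 − 9 days = Mar 24, 2009.
The cruise phase begins: Mar 24, 2009 − 15 days = Mar 9, 2009.
The first trajectory-correction burn executes: Mar 9, 2009 − 14 days = Feb 23, 2009.

Feb 23, 2009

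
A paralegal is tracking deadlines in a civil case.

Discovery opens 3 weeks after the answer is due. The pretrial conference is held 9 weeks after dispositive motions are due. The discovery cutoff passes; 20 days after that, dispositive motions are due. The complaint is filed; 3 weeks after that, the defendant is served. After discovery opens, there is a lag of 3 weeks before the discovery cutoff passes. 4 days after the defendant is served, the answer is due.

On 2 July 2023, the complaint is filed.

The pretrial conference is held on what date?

29 November 2023

The complaint is filed: Jul 2, 2023.
The defendant is served: Jul 2, 2023 + 3 weeks = Jul 23, 2023.
The answer is due: Jul 23, 2023 + 4 days = Jul 27, 2023.
Discovery opens: Jul 27, 2023 + 3 weeks = Aug 17, 2023.
The discovery cutoff passes: Aug 17, 2023 + 3 weeks = Sep 7, 2023.
Dispositive motions are due: Sep 7, 2023 + 20 days = Sep 27, 2023.
The pretrial conference is held: Sep 27, 2023 + 9 weeks = Nov 29, 2023.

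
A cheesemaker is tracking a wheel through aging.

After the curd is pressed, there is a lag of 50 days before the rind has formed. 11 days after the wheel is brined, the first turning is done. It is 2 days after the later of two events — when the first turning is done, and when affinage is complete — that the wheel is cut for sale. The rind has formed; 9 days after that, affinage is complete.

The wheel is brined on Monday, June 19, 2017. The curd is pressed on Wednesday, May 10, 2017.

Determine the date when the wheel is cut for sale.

The wheel is brined: Jun 19, 2017.
The first turning is done: Jun 19, 2017 + 11 days = Jun 30, 2017.
The curd is pressed: May 10, 2017.
The rind has formed: May 10, 2017 + 50 days = Jun 29, 2017.
Affinage is complete: Jun 29, 2017 + 9 days = Jul 8, 2017.
Both prerequisites met — the first turning is done (Jun 30, 2017), affinage is complete (Jul 8, 2017); the later is Jul 8, 2017.
The wheel is cut for sale: Jul 8, 2017 + 2 days = Jul 10, 2017.

Monday, July 10, 2017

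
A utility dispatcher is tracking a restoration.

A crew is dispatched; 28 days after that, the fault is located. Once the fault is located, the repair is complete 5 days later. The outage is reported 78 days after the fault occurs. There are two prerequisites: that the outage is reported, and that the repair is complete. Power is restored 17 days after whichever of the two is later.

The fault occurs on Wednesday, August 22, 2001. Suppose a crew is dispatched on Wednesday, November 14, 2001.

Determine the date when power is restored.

The fault occurs: Aug 22, 2001.
The outage is reported: Aug 22, 2001 + 78 days = Nov 8, 2001.
A crew is dispatched: Nov 14, 2001.
The fault is located: Nov 14, 2001 + 28 days = Dec 12, 2001.
The repair is complete: Dec 12, 2001 + 5 days = Dec 17, 2001.
Both prerequisites met — the outage is reported (Nov 8, 2001), the repair is complete (Dec 17, 2001); the later is Dec 17, 2001.
Power is restored: Dec 17, 2001 + 17 days = Jan 3, 2002.

Thursday, January 3, 2002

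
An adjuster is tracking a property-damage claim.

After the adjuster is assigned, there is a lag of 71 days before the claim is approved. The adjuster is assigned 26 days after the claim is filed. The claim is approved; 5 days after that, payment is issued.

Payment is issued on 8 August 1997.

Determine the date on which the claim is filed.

28 April 1997

Payment is issued: Aug 8, 1997.
The claim is approved: Aug 8, 1997 − 5 days = Aug 3, 1997.
The adjuster is assigned: Aug 3, 1997 − 71 days = May 24, 1997.
The claim is filed: May 24, 1997 − 26 days = Apr 28, 1997.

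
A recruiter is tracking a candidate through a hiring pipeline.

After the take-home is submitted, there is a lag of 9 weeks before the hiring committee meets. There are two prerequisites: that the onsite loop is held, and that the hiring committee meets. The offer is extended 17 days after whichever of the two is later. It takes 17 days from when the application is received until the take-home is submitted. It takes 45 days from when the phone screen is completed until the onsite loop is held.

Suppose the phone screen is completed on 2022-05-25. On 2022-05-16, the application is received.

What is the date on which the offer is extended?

2022-08-21

The phone screen is completed: May 25, 2022.
The onsite loop is held: May 25, 2022 + 45 days = Jul 9, 2022.
The application is received: May 16, 2022.
The take-home is submitted: May 16, 2022 + 17 days = Jun 2, 2022.
The hiring committee meets: Jun 2, 2022 + 9 weeks = Aug 4, 2022.
Both prerequisites met — the onsite loop is held (Jul 9, 2022), the hiring committee meets (Aug 4, 2022); the later is Aug 4, 2022.
The offer is extended: Aug 4, 2022 + 17 days = Aug 21, 2022.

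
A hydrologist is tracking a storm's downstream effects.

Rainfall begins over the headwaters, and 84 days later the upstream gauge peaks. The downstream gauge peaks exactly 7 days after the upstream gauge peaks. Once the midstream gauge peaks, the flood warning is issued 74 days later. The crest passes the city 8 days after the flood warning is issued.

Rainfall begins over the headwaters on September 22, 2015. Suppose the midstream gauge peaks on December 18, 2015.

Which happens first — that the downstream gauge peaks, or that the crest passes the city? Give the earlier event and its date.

The downstream gauge peaks — December 22, 2015

Rainfall begins over the headwaters: Sep 22, 2015.
The upstream gauge peaks: Sep 22, 2015 + 84 days = Dec 15, 2015.
The downstream gauge peaks: Dec 15, 2015 + 7 days = Dec 22, 2015.
The midstream gauge peaks: Dec 18, 2015.
The flood warning is issued: Dec 18, 2015 + 74 days = Mar 1, 2016.
The crest passes the city: Mar 1, 2016 + 8 days = Mar 9, 2016.
Comparing: the downstream gauge peaks on Dec 22, 2015 vs the crest passes the city on Mar 9, 2016. Earlier: the downstream gauge peaks.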